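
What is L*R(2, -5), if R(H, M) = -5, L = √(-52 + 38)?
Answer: -5*I*√14 ≈ -18.708*I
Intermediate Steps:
L = I*√14 (L = √(-14) = I*√14 ≈ 3.7417*I)
L*R(2, -5) = (I*√14)*(-5) = -5*I*√14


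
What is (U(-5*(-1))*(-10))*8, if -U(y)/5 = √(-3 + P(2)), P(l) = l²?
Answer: 400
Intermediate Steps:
U(y) = -5 (U(y) = -5*√(-3 + 2²) = -5*√(-3 + 4) = -5*√1 = -5*1 = -5)
(U(-5*(-1))*(-10))*8 = -5*(-10)*8 = 50*8 = 400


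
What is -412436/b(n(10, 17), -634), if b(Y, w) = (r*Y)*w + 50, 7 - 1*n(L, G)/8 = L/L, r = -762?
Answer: -206218/11594617 ≈ -0.017786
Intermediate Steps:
n(L, G) = 48 (n(L, G) = 56 - 8*L/L = 56 - 8*1 = 56 - 8 = 48)
b(Y, w) = 50 - 762*Y*w (b(Y, w) = (-762*Y)*w + 50 = -762*Y*w + 50 = 50 - 762*Y*w)
-412436/b(n(10, 17), -634) = -412436/(50 - 762*48*(-634)) = -412436/(50 + 23189184) = -412436/23189234 = -412436*1/23189234 = -206218/11594617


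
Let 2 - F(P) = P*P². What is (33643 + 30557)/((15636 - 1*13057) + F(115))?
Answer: -10700/253049 ≈ -0.042284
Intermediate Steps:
F(P) = 2 - P³ (F(P) = 2 - P*P² = 2 - P³)
(33643 + 30557)/((15636 - 1*13057) + F(115)) = (33643 + 30557)/((15636 - 1*13057) + (2 - 1*115³)) = 64200/((15636 - 13057) + (2 - 1*1520875)) = 64200/(2579 + (2 - 1520875)) = 64200/(2579 - 1520873) = 64200/(-1518294) = 64200*(-1/1518294) = -10700/253049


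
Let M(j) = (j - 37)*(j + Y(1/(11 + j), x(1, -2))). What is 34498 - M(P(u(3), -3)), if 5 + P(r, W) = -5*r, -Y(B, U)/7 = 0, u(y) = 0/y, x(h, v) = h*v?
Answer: 34288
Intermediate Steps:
u(y) = 0
Y(B, U) = 0 (Y(B, U) = -7*0 = 0)
P(r, W) = -5 - 5*r
M(j) = j*(-37 + j) (M(j) = (j - 37)*(j + 0) = (-37 + j)*j = j*(-37 + j))
34498 - M(P(u(3), -3)) = 34498 - (-5 - 5*0)*(-37 + (-5 - 5*0)) = 34498 - (-5 + 0)*(-37 + (-5 + 0)) = 34498 - (-5)*(-37 - 5) = 34498 - (-5)*(-42) = 34498 - 1*210 = 34498 - 210 = 34288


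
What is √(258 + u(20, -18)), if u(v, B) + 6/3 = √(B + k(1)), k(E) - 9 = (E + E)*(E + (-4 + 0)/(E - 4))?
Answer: √(2304 + 3*I*√39)/3 ≈ 16.0 + 0.065052*I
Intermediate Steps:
k(E) = 9 + 2*E*(E - 4/(-4 + E)) (k(E) = 9 + (E + E)*(E + (-4 + 0)/(E - 4)) = 9 + (2*E)*(E - 4/(-4 + E)) = 9 + 2*E*(E - 4/(-4 + E)))
u(v, B) = -2 + √(41/3 + B) (u(v, B) = -2 + √(B + (-36 + 1 - 8*1² + 2*1³)/(-4 + 1)) = -2 + √(B + (-36 + 1 - 8*1 + 2*1)/(-3)) = -2 + √(B - (-36 + 1 - 8 + 2)/3) = -2 + √(B - ⅓*(-41)) = -2 + √(B + 41/3) = -2 + √(41/3 + B))
√(258 + u(20, -18)) = √(258 + (-2 + √(123 + 9*(-18))/3)) = √(258 + (-2 + √(123 - 162)/3)) = √(258 + (-2 + √(-39)/3)) = √(258 + (-2 + (I*√39)/3)) = √(258 + (-2 + I*√39/3)) = √(256 + I*√39/3)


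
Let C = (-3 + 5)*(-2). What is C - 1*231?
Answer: -235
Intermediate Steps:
C = -4 (C = 2*(-2) = -4)
C - 1*231 = -4 - 1*231 = -4 - 231 = -235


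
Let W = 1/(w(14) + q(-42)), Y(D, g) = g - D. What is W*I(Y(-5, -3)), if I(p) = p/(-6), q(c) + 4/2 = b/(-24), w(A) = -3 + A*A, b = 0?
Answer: -1/573 ≈ -0.0017452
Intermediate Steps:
w(A) = -3 + A²
q(c) = -2 (q(c) = -2 + 0/(-24) = -2 + 0*(-1/24) = -2 + 0 = -2)
I(p) = -p/6 (I(p) = p*(-⅙) = -p/6)
W = 1/191 (W = 1/((-3 + 14²) - 2) = 1/((-3 + 196) - 2) = 1/(193 - 2) = 1/191 ≈ 0.0052356)
W*I(Y(-5, -3)) = (-(-3 - 1*(-5))/6)/191 = (-(-3 + 5)/6)/191 = (-⅙*2)/191 = (1/191)*(-⅓) = -1/573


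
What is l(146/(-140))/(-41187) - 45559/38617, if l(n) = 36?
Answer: -625942915/530172793 ≈ -1.1806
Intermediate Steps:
l(146/(-140))/(-41187) - 45559/38617 = 36/(-41187) - 45559/38617 = 36*(-1/41187) - 45559*1/38617 = -12/13729 - 45559/38617 = -625942915/530172793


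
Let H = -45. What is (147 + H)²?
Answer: 10404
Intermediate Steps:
(147 + H)² = (147 - 45)² = 102² = 10404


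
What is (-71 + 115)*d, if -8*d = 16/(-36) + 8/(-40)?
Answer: 319/90 ≈ 3.5444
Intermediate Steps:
d = 29/360 (d = -(16/(-36) + 8/(-40))/8 = -(16*(-1/36) + 8*(-1/40))/8 = -(-4/9 - 1/5)/8 = -1/8*(-29/45) = 29/360 ≈ 0.080556)
(-71 + 115)*d = (-71 + 115)*(29/360) = 44*(29/360) = 319/90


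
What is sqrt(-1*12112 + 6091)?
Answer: 3*I*sqrt(669) ≈ 77.595*I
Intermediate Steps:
sqrt(-1*12112 + 6091) = sqrt(-12112 + 6091) = sqrt(-6021) = 3*I*sqrt(669)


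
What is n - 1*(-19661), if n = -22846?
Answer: -3185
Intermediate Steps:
n - 1*(-19661) = -22846 - 1*(-19661) = -22846 + 19661 = -3185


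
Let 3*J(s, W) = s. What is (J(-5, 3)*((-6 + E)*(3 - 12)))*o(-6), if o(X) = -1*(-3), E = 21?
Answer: 675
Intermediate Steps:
J(s, W) = s/3
o(X) = 3
(J(-5, 3)*((-6 + E)*(3 - 12)))*o(-6) = (((⅓)*(-5))*((-6 + 21)*(3 - 12)))*3 = -25*(-9)*3 = -5/3*(-135)*3 = 225*3 = 675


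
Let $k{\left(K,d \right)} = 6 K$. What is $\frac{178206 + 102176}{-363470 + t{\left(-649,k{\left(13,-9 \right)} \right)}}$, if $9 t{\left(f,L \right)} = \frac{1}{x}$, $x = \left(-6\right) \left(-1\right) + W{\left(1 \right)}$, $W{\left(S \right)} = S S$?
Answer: $- \frac{17664066}{22898609} \approx -0.7714$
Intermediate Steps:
$W{\left(S \right)} = S^{2}$
$x = 7$ ($x = \left(-6\right) \left(-1\right) + 1^{2} = 6 + 1 = 7$)
$t{\left(f,L \right)} = \frac{1}{63}$ ($t{\left(f,L \right)} = \frac{1}{9 \cdot 7} = \frac{1}{9} \cdot \frac{1}{7} = \frac{1}{63}$)
$\frac{178206 + 102176}{-363470 + t{\left(-649,k{\left(13,-9 \right)} \right)}} = \frac{178206 + 102176}{-363470 + \frac{1}{63}} = \frac{280382}{- \frac{22898609}{63}} = 280382 \left(- \frac{63}{22898609}\right) = - \frac{17664066}{22898609}$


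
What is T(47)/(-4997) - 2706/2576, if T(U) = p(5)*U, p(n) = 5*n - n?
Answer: -7971661/6436136 ≈ -1.2386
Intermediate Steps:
p(n) = 4*n
T(U) = 20*U (T(U) = (4*5)*U = 20*U)
T(47)/(-4997) - 2706/2576 = (20*47)/(-4997) - 2706/2576 = 940*(-1/4997) - 2706*1/2576 = -940/4997 - 1353/1288 = -7971661/6436136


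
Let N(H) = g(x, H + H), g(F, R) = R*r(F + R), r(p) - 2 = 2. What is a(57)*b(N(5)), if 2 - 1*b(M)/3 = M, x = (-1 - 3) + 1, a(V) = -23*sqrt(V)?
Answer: 2622*sqrt(57) ≈ 19796.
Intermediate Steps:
r(p) = 4 (r(p) = 2 + 2 = 4)
x = -3 (x = -4 + 1 = -3)
g(F, R) = 4*R (g(F, R) = R*4 = 4*R)
N(H) = 8*H (N(H) = 4*(H + H) = 4*(2*H) = 8*H)
b(M) = 6 - 3*M
a(57)*b(N(5)) = (-23*sqrt(57))*(6 - 24*5) = (-23*sqrt(57))*(6 - 3*40) = (-23*sqrt(57))*(6 - 120) = -23*sqrt(57)*(-114) = 2622*sqrt(57)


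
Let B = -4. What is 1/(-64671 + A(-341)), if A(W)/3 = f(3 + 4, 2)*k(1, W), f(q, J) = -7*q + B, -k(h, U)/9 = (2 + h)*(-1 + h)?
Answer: -1/64671 ≈ -1.5463e-5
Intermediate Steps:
k(h, U) = -9*(-1 + h)*(2 + h) (k(h, U) = -9*(2 + h)*(-1 + h) = -9*(-1 + h)*(2 + h))
f(q, J) = -4 - 7*q (f(q, J) = -7*q - 4 = -4 - 7*q)
A(W) = 0 (A(W) = 3*((-4 - 7*(3 + 4))*(18 - 9*1 - 9*1²)) = 3*((-4 - 7*7)*(18 - 9 - 9*1)) = 3*((-4 - 49)*(18 - 9 - 9)) = 3*(-53*0) = 3*0 = 0)
1/(-64671 + A(-341)) = 1/(-64671 + 0) = 1/(-64671) = -1/64671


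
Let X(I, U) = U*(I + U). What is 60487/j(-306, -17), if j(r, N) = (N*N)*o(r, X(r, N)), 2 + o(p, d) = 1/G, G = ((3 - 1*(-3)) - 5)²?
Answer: -60487/289 ≈ -209.30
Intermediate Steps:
G = 1 (G = ((3 + 3) - 5)² = (6 - 5)² = 1² = 1)
o(p, d) = -1 (o(p, d) = -2 + 1/1 = -2 + 1 = -1)
j(r, N) = -N² (j(r, N) = (N*N)*(-1) = N²*(-1) = -N²)
60487/j(-306, -17) = 60487/((-1*(-17)²)) = 60487/((-1*289)) = 60487/(-289) = 60487*(-1/289) = -60487/289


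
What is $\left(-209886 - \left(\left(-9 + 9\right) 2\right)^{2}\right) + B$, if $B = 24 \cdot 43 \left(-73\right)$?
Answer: $-285222$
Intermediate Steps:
$B = -75336$ ($B = 1032 \left(-73\right) = -75336$)
$\left(-209886 - \left(\left(-9 + 9\right) 2\right)^{2}\right) + B = \left(-209886 - \left(\left(-9 + 9\right) 2\right)^{2}\right) - 75336 = \left(-209886 - \left(0 \cdot 2\right)^{2}\right) - 75336 = \left(-209886 - 0^{2}\right) - 75336 = \left(-209886 - 0\right) - 75336 = \left(-209886 + 0\right) - 75336 = -209886 - 75336 = -285222$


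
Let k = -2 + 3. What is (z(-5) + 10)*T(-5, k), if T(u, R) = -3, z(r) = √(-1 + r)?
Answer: -30 - 3*I*√6 ≈ -30.0 - 7.3485*I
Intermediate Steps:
k = 1
(z(-5) + 10)*T(-5, k) = (√(-1 - 5) + 10)*(-3) = (√(-6) + 10)*(-3) = (I*√6 + 10)*(-3) = (10 + I*√6)*(-3) = -30 - 3*I*√6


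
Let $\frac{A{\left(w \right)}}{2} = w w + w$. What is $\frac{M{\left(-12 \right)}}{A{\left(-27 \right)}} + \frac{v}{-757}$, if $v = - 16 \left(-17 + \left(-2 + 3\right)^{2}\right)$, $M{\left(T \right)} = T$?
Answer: $- \frac{30709}{88569} \approx -0.34672$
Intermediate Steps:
$A{\left(w \right)} = 2 w + 2 w^{2}$ ($A{\left(w \right)} = 2 \left(w w + w\right) = 2 \left(w^{2} + w\right) = 2 \left(w + w^{2}\right) = 2 w + 2 w^{2}$)
$v = 256$ ($v = - 16 \left(-17 + 1^{2}\right) = - 16 \left(-17 + 1\right) = \left(-16\right) \left(-16\right) = 256$)
$\frac{M{\left(-12 \right)}}{A{\left(-27 \right)}} + \frac{v}{-757} = - \frac{12}{2 \left(-27\right) \left(1 - 27\right)} + \frac{256}{-757} = - \frac{12}{2 \left(-27\right) \left(-26\right)} + 256 \left(- \frac{1}{757}\right) = - \frac{12}{1404} - \frac{256}{757} = \left(-12\right) \frac{1}{1404} - \frac{256}{757} = - \frac{1}{117} - \frac{256}{757} = - \frac{30709}{88569}$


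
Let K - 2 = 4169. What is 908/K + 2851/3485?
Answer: 15055901/14535935 ≈ 1.0358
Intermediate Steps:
K = 4171 (K = 2 + 4169 = 4171)
908/K + 2851/3485 = 908/4171 + 2851/3485 = 15055901/14535935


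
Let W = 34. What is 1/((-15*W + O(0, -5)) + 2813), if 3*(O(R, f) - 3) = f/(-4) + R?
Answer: 12/27677 ≈ 0.00043357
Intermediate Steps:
O(R, f) = 3 - f/12 + R/3 (O(R, f) = 3 + (f/(-4) + R)/3 = 3 + (-f/4 + R)/3 = 3 + (R - f/4)/3 = 3 + (-f/12 + R/3) = 3 - f/12 + R/3)
1/((-15*W + O(0, -5)) + 2813) = 1/((-15*34 + (3 - 1/12*(-5) + (⅓)*0)) + 2813) = 1/((-510 + (3 + 5/12 + 0)) + 2813) = 1/((-510 + 41/12) + 2813) = 1/(-6079/12 + 2813) = 1/(27677/12) = 12/27677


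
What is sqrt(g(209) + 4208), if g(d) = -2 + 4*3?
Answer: sqrt(4218) ≈ 64.946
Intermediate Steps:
g(d) = 10 (g(d) = -2 + 12 = 10)
sqrt(g(209) + 4208) = sqrt(10 + 4208) = sqrt(4218)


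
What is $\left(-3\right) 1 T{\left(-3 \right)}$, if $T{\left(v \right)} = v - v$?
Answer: $0$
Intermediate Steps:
$T{\left(v \right)} = 0$
$\left(-3\right) 1 T{\left(-3 \right)} = \left(-3\right) 1 \cdot 0 = \left(-3\right) 0 = 0$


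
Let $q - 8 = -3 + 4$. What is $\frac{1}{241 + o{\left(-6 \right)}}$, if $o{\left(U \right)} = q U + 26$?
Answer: $\frac{1}{213} \approx 0.0046948$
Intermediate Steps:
$q = 9$ ($q = 8 + \left(-3 + 4\right) = 8 + 1 = 9$)
$o{\left(U \right)} = 26 + 9 U$ ($o{\left(U \right)} = 9 U + 26 = 26 + 9 U$)
$\frac{1}{241 + o{\left(-6 \right)}} = \frac{1}{241 + \left(26 + 9 \left(-6\right)\right)} = \frac{1}{241 + \left(26 - 54\right)} = \frac{1}{241 - 28} = \frac{1}{213}$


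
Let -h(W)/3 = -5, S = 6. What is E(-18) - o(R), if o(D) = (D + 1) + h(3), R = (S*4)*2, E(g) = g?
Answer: -82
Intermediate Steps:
R = 48 (R = (6*4)*2 = 24*2 = 48)
h(W) = 15 (h(W) = -3*(-5) = 15)
o(D) = 16 + D (o(D) = (D + 1) + 15 = (1 + D) + 15 = 16 + D)
E(-18) - o(R) = -18 - (16 + 48) = -18 - 1*64 = -18 - 64 = -82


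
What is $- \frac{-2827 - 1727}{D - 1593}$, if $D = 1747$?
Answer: $\frac{207}{7} \approx 29.571$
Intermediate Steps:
$- \frac{-2827 - 1727}{D - 1593} = - \frac{-2827 - 1727}{1747 - 1593} = - \frac{-4554}{154} = \left(-1\right) \left(- \frac{207}{7}\right) = \frac{207}{7}$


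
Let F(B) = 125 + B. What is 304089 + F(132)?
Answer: 304346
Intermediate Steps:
304089 + F(132) = 304089 + (125 + 132) = 304089 + 257 = 304346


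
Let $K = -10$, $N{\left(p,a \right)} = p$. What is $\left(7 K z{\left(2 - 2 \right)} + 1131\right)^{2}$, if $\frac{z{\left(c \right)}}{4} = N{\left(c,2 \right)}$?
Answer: $1279161$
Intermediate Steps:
$z{\left(c \right)} = 4 c$
$\left(7 K z{\left(2 - 2 \right)} + 1131\right)^{2} = \left(7 \left(-10\right) 4 \left(2 - 2\right) + 1131\right)^{2} = \left(- 70 \cdot 4 \left(2 - 2\right) + 1131\right)^{2} = \left(- 70 \cdot 4 \cdot 0 + 1131\right)^{2} = \left(\left(-70\right) 0 + 1131\right)^{2} = \left(0 + 1131\right)^{2} = 1131^{2} = 1279161$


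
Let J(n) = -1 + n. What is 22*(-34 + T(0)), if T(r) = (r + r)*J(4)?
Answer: -748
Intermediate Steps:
T(r) = 6*r (T(r) = (r + r)*(-1 + 4) = (2*r)*3 = 6*r)
22*(-34 + T(0)) = 22*(-34 + 6*0) = 22*(-34 + 0) = 22*(-34) = -748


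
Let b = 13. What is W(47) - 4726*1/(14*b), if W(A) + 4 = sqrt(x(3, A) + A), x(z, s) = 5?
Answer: -2727/91 + 2*sqrt(13) ≈ -22.756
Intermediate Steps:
W(A) = -4 + sqrt(5 + A)
W(47) - 4726*1/(14*b) = (-4 + sqrt(5 + 47)) - 4726/((2*13)*7) = (-4 + sqrt(52)) - 4726/(26*7) = (-4 + 2*sqrt(13)) - 4726/182 = (-4 + 2*sqrt(13)) - 4726*1/182 = (-4 + 2*sqrt(13)) - 2363/91 = -2727/91 + 2*sqrt(13)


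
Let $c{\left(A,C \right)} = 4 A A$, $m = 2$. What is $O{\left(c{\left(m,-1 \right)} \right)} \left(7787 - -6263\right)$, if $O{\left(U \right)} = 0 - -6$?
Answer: $84300$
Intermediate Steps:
$c{\left(A,C \right)} = 4 A^{2}$
$O{\left(U \right)} = 6$ ($O{\left(U \right)} = 0 + 6 = 6$)
$O{\left(c{\left(m,-1 \right)} \right)} \left(7787 - -6263\right) = 6 \left(7787 - -6263\right) = 6 \left(7787 + 6263\right) = 6 \cdot 14050 = 84300$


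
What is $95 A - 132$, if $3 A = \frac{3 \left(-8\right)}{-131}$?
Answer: $- \frac{16532}{131} \approx -126.2$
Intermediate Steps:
$A = \frac{8}{131}$ ($A = \frac{3 \left(-8\right) \frac{1}{-131}}{3} = \frac{\left(-24\right) \left(- \frac{1}{131}\right)}{3} = \frac{1}{3} \cdot \frac{24}{131} = \frac{8}{131} \approx 0.061069$)
$95 A - 132 = 95 \cdot \frac{8}{131} - 132 = \frac{760}{131} - 132 = - \frac{16532}{131}$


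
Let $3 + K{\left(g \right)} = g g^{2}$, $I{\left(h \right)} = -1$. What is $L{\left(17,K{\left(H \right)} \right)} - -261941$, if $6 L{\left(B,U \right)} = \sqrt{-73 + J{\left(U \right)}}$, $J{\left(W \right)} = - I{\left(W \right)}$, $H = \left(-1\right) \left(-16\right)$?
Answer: $261941 + i \sqrt{2} \approx 2.6194 \cdot 10^{5} + 1.4142 i$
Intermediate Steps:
$H = 16$
$J{\left(W \right)} = 1$ ($J{\left(W \right)} = \left(-1\right) \left(-1\right) = 1$)
$K{\left(g \right)} = -3 + g^{3}$ ($K{\left(g \right)} = -3 + g g^{2} = -3 + g^{3}$)
$L{\left(B,U \right)} = i \sqrt{2}$ ($L{\left(B,U \right)} = \frac{\sqrt{-73 + 1}}{6} = \frac{\sqrt{-72}}{6} = \frac{6 i \sqrt{2}}{6} = i \sqrt{2}$)
$L{\left(17,K{\left(H \right)} \right)} - -261941 = i \sqrt{2} - -261941 = i \sqrt{2} + 261941 = 261941 + i \sqrt{2}$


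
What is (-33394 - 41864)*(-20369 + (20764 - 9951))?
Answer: 719165448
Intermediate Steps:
(-33394 - 41864)*(-20369 + (20764 - 9951)) = -75258*(-20369 + 10813) = -75258*(-9556) = 719165448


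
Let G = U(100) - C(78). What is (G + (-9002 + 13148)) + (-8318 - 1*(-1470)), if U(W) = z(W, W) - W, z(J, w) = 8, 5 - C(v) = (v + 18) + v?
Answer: -2625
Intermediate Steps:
C(v) = -13 - 2*v (C(v) = 5 - ((v + 18) + v) = 5 - ((18 + v) + v) = 5 - (18 + 2*v) = 5 + (-18 - 2*v) = -13 - 2*v)
U(W) = 8 - W
G = 77 (G = (8 - 1*100) - (-13 - 2*78) = (8 - 100) - (-13 - 156) = -92 - 1*(-169) = -92 + 169 = 77)
(G + (-9002 + 13148)) + (-8318 - 1*(-1470)) = (77 + (-9002 + 13148)) + (-8318 - 1*(-1470)) = (77 + 4146) + (-8318 + 1470) = 4223 - 6848 = -2625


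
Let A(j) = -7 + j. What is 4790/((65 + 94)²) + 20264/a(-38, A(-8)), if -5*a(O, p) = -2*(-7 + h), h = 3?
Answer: -320179075/25281 ≈ -12665.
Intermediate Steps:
a(O, p) = -8/5 (a(O, p) = -(-2)*(-7 + 3)/5 = -(-2)*(-4)/5 = -⅕*8 = -8/5)
4790/((65 + 94)²) + 20264/a(-38, A(-8)) = 4790/((65 + 94)²) + 20264/(-8/5) = 4790/(159²) + 20264*(-5/8) = 4790/25281 - 12665 = -320179075/25281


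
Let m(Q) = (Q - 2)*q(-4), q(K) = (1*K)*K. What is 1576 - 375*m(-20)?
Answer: 133576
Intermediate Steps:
q(K) = K² (q(K) = K*K = K²)
m(Q) = -32 + 16*Q (m(Q) = (Q - 2)*(-4)² = (-2 + Q)*16 = -32 + 16*Q)
1576 - 375*m(-20) = 1576 - 375*(-32 + 16*(-20)) = 1576 - 375*(-32 - 320) = 1576 - 375*(-352) = 1576 + 132000 = 133576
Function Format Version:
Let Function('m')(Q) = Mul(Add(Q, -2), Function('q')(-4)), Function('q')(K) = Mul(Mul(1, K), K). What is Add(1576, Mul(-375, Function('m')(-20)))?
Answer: 133576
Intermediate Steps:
Function('q')(K) = Pow(K, 2) (Function('q')(K) = Mul(K, K) = Pow(K, 2))
Function('m')(Q) = Add(-32, Mul(16, Q)) (Function('m')(Q) = Mul(Add(Q, -2), Pow(-4, 2)) = Mul(Add(-2, Q), 16) = Add(-32, Mul(16, Q)))
Add(1576, Mul(-375, Function('m')(-20))) = Add(1576, Mul(-375, Add(-32, Mul(16, -20)))) = Add(1576, Mul(-375, Add(-32, -320))) = Add(1576, Mul(-375, -352)) = Add(1576, 132000) = 133576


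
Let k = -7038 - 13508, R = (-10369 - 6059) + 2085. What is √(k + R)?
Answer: I*√34889 ≈ 186.79*I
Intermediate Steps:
R = -14343 (R = -16428 + 2085 = -14343)
k = -20546
√(k + R) = √(-20546 - 14343) = √(-34889) = I*√34889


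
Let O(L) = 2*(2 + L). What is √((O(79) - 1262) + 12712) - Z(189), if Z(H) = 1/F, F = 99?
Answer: -1/99 + 2*√2903 ≈ 107.75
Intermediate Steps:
O(L) = 4 + 2*L
Z(H) = 1/99
√((O(79) - 1262) + 12712) - Z(189) = √(((4 + 2*79) - 1262) + 12712) - 1*1/99 = √(((4 + 158) - 1262) + 12712) - 1/99 = √((162 - 1262) + 12712) - 1/99 = √(-1100 + 12712) - 1/99 = √11612 - 1/99 = 2*√2903 - 1/99 = -1/99 + 2*√2903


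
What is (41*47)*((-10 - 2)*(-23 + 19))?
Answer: 92496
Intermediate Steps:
(41*47)*((-10 - 2)*(-23 + 19)) = 1927*(-12*(-4)) = 1927*48 = 92496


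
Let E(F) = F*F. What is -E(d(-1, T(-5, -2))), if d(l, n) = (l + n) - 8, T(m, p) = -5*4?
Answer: -841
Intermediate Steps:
T(m, p) = -20
d(l, n) = -8 + l + n
E(F) = F²
-E(d(-1, T(-5, -2))) = -(-8 - 1 - 20)² = -1*(-29)² = -1*841 = -841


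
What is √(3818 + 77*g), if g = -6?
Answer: 2*√839 ≈ 57.931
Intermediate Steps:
√(3818 + 77*g) = √(3818 + 77*(-6)) = √(3818 - 462) = √3356 = 2*√839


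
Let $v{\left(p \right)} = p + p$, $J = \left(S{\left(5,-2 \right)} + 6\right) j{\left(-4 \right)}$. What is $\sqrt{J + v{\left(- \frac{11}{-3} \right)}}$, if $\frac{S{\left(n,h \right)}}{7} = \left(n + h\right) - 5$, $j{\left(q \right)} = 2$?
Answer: $\frac{i \sqrt{78}}{3} \approx 2.9439 i$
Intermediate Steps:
$S{\left(n,h \right)} = -35 + 7 h + 7 n$ ($S{\left(n,h \right)} = 7 \left(\left(n + h\right) - 5\right) = 7 \left(\left(h + n\right) - 5\right) = 7 \left(-5 + h + n\right) = -35 + 7 h + 7 n$)
$J = -16$ ($J = \left(\left(-35 + 7 \left(-2\right) + 7 \cdot 5\right) + 6\right) 2 = \left(\left(-35 - 14 + 35\right) + 6\right) 2 = \left(-14 + 6\right) 2 = \left(-8\right) 2 = -16$)
$v{\left(p \right)} = 2 p$
$\sqrt{J + v{\left(- \frac{11}{-3} \right)}} = \sqrt{-16 + 2 \left(- \frac{11}{-3}\right)} = \sqrt{-16 + 2 \left(\left(-11\right) \left(- \frac{1}{3}\right)\right)} = \sqrt{-16 + 2 \cdot \frac{11}{3}} = \sqrt{-16 + \frac{22}{3}} = \sqrt{- \frac{26}{3}} = \frac{i \sqrt{78}}{3}$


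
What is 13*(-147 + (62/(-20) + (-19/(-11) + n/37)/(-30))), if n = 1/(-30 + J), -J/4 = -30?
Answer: -2145106223/1098900 ≈ -1952.0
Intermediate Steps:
J = 120 (J = -4*(-30) = 120)
n = 1/90 (n = 1/(-30 + 120) = 1/90 ≈ 0.011111)
13*(-147 + (62/(-20) + (-19/(-11) + n/37)/(-30))) = 13*(-147 + (62/(-20) + (-19/(-11) + (1/90)/37)/(-30))) = 13*(-147 + (62*(-1/20) + (-19*(-1/11) + (1/90)*(1/37))*(-1/30))) = 13*(-147 + (-31/10 + (19/11 + 1/3330)*(-1/30))) = 13*(-147 + (-31/10 + (63281/36630)*(-1/30))) = 13*(-147 + (-31/10 - 63281/1098900)) = 13*(-147 - 3469871/1098900) = 13*(-165008171/1098900) = -2145106223/1098900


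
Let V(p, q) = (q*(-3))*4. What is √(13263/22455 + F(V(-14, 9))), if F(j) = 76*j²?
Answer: 7*√1013558737665/7485 ≈ 941.52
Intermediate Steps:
V(p, q) = -12*q (V(p, q) = -3*q*4 = -12*q)
√(13263/22455 + F(V(-14, 9))) = √(13263/22455 + 76*(-12*9)²) = √(13263*(1/22455) + 76*(-108)²) = √(4421/7485 + 76*11664) = √(4421/7485 + 886464) = √(6635187461/7485) = 7*√1013558737665/7485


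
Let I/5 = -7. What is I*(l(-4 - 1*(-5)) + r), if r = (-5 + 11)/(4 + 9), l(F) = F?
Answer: -665/13 ≈ -51.154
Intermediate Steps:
I = -35 (I = 5*(-7) = -35)
r = 6/13 ≈ 0.46154
I*(l(-4 - 1*(-5)) + r) = -35*((-4 - 1*(-5)) + 6/13) = -35*((-4 + 5) + 6/13) = -35*(1 + 6/13) = -35*19/13 = -665/13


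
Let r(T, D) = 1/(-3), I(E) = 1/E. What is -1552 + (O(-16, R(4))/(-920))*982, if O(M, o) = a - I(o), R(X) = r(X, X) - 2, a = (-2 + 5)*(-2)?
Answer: -4978291/3220 ≈ -1546.1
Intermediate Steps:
I(E) = 1/E
r(T, D) = -⅓
a = -6 (a = 3*(-2) = -6)
R(X) = -7/3 (R(X) = -⅓ - 2 = -7/3)
O(M, o) = -6 - 1/o
-1552 + (O(-16, R(4))/(-920))*982 = -1552 + ((-6 - 1/(-7/3))/(-920))*982 = -1552 + ((-6 - 1*(-3/7))*(-1/920))*982 = -1552 + ((-6 + 3/7)*(-1/920))*982 = -1552 - 39/7*(-1/920)*982 = -1552 + (39/6440)*982 = -1552 + 19149/3220 = -4978291/3220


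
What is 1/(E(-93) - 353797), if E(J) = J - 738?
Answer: -1/354628 ≈ -2.8199e-6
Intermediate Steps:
E(J) = -738 + J
1/(E(-93) - 353797) = 1/((-738 - 93) - 353797) = 1/(-831 - 353797) = 1/(-354628) = -1/354628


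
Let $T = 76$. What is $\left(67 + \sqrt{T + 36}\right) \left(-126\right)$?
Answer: $-8442 - 504 \sqrt{7} \approx -9775.5$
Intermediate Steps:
$\left(67 + \sqrt{T + 36}\right) \left(-126\right) = \left(67 + \sqrt{76 + 36}\right) \left(-126\right) = \left(67 + \sqrt{112}\right) \left(-126\right) = \left(67 + 4 \sqrt{7}\right) \left(-126\right) = -8442 - 504 \sqrt{7}$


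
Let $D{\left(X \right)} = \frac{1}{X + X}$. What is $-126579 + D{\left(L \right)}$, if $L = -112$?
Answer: $- \frac{28353697}{224} \approx -1.2658 \cdot 10^{5}$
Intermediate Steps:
$D{\left(X \right)} = \frac{1}{2 X}$
$-126579 + D{\left(L \right)} = -126579 + \frac{1}{2 \left(-112\right)} = -126579 + \frac{1}{2} \left(- \frac{1}{112}\right) = -126579 - \frac{1}{224} = - \frac{28353697}{224}$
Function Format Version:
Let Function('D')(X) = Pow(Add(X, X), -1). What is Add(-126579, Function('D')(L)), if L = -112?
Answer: Rational(-28353697, 224) ≈ -1.2658e+5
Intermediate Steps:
Function('D')(X) = Mul(Rational(1, 2), Pow(X, -1)) (Function('D')(X) = Pow(Mul(2, X), -1) = Mul(Rational(1, 2), Pow(X, -1)))
Add(-126579, Function('D')(L)) = Add(-126579, Mul(Rational(1, 2), Pow(-112, -1))) = Add(-126579, Mul(Rational(1, 2), Rational(-1, 112))) = Add(-126579, Rational(-1, 224)) = Rational(-28353697, 224)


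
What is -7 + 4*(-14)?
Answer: -63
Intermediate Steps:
-7 + 4*(-14) = -7 - 56 = -63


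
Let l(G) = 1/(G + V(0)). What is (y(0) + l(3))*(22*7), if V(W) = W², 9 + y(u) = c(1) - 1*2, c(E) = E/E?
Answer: -4466/3 ≈ -1488.7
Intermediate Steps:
c(E) = 1
y(u) = -10 (y(u) = -9 + (1 - 1*2) = -9 + (1 - 2) = -9 - 1 = -10)
l(G) = 1/G (l(G) = 1/(G + 0²) = 1/(G + 0) = 1/G)
(y(0) + l(3))*(22*7) = (-10 + 1/3)*(22*7) = (-10 + ⅓)*154 = -29/3*154 = -4466/3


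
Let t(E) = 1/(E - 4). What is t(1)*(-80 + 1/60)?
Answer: 4799/180 ≈ 26.661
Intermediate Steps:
t(E) = 1/(-4 + E)
t(1)*(-80 + 1/60) = (-80 + 1/60)/(-4 + 1) = (-80 + 1/60)/(-3) = -1/3*(-4799/60) = 4799/180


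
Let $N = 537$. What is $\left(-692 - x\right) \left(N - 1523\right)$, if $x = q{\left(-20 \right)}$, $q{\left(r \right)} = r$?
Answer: $662592$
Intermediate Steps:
$x = -20$
$\left(-692 - x\right) \left(N - 1523\right) = \left(-692 - -20\right) \left(537 - 1523\right) = \left(-692 + 20\right) \left(-986\right) = \left(-672\right) \left(-986\right) = 662592$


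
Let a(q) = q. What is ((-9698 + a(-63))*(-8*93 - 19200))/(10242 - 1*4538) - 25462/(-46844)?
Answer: 569964077209/16699886 ≈ 34130.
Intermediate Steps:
((-9698 + a(-63))*(-8*93 - 19200))/(10242 - 1*4538) - 25462/(-46844) = ((-9698 - 63)*(-8*93 - 19200))/(10242 - 1*4538) - 25462/(-46844) = (-9761*(-744 - 19200))/(10242 - 4538) - 25462*(-1/46844) = -9761*(-19944)/5704 + 12731/23422 = 194673384*(1/5704) + 12731/23422 = 24334173/713 + 12731/23422 = 569964077209/16699886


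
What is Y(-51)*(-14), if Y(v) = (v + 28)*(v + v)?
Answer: -32844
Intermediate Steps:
Y(v) = 2*v*(28 + v) (Y(v) = (28 + v)*(2*v) = 2*v*(28 + v))
Y(-51)*(-14) = (2*(-51)*(28 - 51))*(-14) = (2*(-51)*(-23))*(-14) = 2346*(-14) = -32844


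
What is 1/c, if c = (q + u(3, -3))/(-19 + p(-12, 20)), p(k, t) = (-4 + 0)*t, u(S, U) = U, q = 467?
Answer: -99/464 ≈ -0.21336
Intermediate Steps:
p(k, t) = -4*t
c = -464/99 (c = (467 - 3)/(-19 - 4*20) = 464/(-19 - 80) = 464/(-99) = 464*(-1/99) = -464/99 ≈ -4.6869)
1/c = 1/(-464/99) = -99/464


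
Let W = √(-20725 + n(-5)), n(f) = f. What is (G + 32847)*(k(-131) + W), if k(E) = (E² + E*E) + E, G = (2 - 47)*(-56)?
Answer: 1209233097 + 35367*I*√20730 ≈ 1.2092e+9 + 5.0921e+6*I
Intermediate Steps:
G = 2520 (G = -45*(-56) = 2520)
W = I*√20730 (W = √(-20725 - 5) = √(-20730) = I*√20730 ≈ 143.98*I)
k(E) = E + 2*E² (k(E) = (E² + E²) + E = 2*E² + E = E + 2*E²)
(G + 32847)*(k(-131) + W) = (2520 + 32847)*(-131*(1 + 2*(-131)) + I*√20730) = 35367*(-131*(1 - 262) + I*√20730) = 35367*(-131*(-261) + I*√20730) = 35367*(34191 + I*√20730) = 1209233097 + 35367*I*√20730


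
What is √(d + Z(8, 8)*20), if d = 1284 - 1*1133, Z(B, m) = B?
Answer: √311 ≈ 17.635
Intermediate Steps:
d = 151 (d = 1284 - 1133 = 151)
√(d + Z(8, 8)*20) = √(151 + 8*20) = √(151 + 160) = √311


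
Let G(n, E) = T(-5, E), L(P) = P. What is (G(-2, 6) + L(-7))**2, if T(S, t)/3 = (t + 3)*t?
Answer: 24025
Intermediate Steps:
T(S, t) = 3*t*(3 + t) (T(S, t) = 3*((t + 3)*t) = 3*((3 + t)*t) = 3*(t*(3 + t)) = 3*t*(3 + t))
G(n, E) = 3*E*(3 + E)
(G(-2, 6) + L(-7))**2 = (3*6*(3 + 6) - 7)**2 = (3*6*9 - 7)**2 = (162 - 7)**2 = 155**2 = 24025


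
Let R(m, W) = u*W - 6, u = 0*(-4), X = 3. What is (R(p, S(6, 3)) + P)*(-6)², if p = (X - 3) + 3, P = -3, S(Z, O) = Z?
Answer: -324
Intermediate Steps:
u = 0
p = 3 (p = (3 - 3) + 3 = 0 + 3 = 3)
R(m, W) = -6 (R(m, W) = 0*W - 6 = 0 - 6 = -6)
(R(p, S(6, 3)) + P)*(-6)² = (-6 - 3)*(-6)² = -9*36 = -324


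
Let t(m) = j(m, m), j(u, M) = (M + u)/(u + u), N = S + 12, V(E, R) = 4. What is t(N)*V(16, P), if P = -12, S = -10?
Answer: 4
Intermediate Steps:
N = 2 (N = -10 + 12 = 2)
j(u, M) = (M + u)/(2*u) (j(u, M) = (M + u)/((2*u)) = (M + u)*(1/(2*u)) = (M + u)/(2*u))
t(m) = 1 (t(m) = (m + m)/(2*m) = (2*m)/(2*m) = 1)
t(N)*V(16, P) = 1*4 = 4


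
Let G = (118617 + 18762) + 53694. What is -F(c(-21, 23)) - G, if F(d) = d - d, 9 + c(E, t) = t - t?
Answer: -191073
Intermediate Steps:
c(E, t) = -9 (c(E, t) = -9 + (t - t) = -9 + 0 = -9)
F(d) = 0
G = 191073 (G = 137379 + 53694 = 191073)
-F(c(-21, 23)) - G = -1*0 - 1*191073 = 0 - 191073 = -191073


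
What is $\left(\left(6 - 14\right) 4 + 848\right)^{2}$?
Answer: $665856$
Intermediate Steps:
$\left(\left(6 - 14\right) 4 + 848\right)^{2} = \left(\left(-8\right) 4 + 848\right)^{2} = \left(-32 + 848\right)^{2} = 816^{2} = 665856$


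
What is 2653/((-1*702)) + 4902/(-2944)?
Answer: -2812909/516672 ≈ -5.4443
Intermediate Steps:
2653/((-1*702)) + 4902/(-2944) = 2653/(-702) + 4902*(-1/2944) = 2653*(-1/702) - 2451/1472 = -2653/702 - 2451/1472 = -2812909/516672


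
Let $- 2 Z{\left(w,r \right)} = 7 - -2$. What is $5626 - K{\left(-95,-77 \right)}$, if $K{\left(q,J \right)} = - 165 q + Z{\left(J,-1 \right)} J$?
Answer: $- \frac{20791}{2} \approx -10396.0$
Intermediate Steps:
$Z{\left(w,r \right)} = - \frac{9}{2}$ ($Z{\left(w,r \right)} = - \frac{7 - -2}{2} = - \frac{7 + 2}{2} = \left(- \frac{1}{2}\right) 9 = - \frac{9}{2}$)
$K{\left(q,J \right)} = - 165 q - \frac{9 J}{2}$
$5626 - K{\left(-95,-77 \right)} = 5626 - \left(\left(-165\right) \left(-95\right) - - \frac{693}{2}\right) = 5626 - \left(15675 + \frac{693}{2}\right) = 5626 - \frac{32043}{2} = - \frac{20791}{2}$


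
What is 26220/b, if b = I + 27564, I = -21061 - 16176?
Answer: -26220/9673 ≈ -2.7106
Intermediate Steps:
I = -37237
b = -9673 (b = -37237 + 27564 = -9673)
26220/b = 26220/(-9673) = 26220*(-1/9673) = -26220/9673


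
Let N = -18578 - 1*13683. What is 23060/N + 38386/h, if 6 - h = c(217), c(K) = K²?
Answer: -2324104726/1518944663 ≈ -1.5301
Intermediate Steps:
N = -32261 (N = -18578 - 13683 = -32261)
h = -47083 (h = 6 - 1*217² = 6 - 1*47089 = 6 - 47089 = -47083)
23060/N + 38386/h = 23060/(-32261) + 38386/(-47083) = 23060*(-1/32261) + 38386*(-1/47083) = -23060/32261 - 38386/47083 = -2324104726/1518944663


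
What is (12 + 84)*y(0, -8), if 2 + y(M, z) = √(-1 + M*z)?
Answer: -192 + 96*I ≈ -192.0 + 96.0*I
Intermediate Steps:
y(M, z) = -2 + √(-1 + M*z)
(12 + 84)*y(0, -8) = (12 + 84)*(-2 + √(-1 + 0*(-8))) = 96*(-2 + √(-1 + 0)) = 96*(-2 + √(-1)) = 96*(-2 + I) = -192 + 96*I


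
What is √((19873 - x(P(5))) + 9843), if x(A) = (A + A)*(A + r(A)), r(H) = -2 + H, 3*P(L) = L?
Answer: 2*√66851/3 ≈ 172.37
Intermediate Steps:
P(L) = L/3
x(A) = 2*A*(-2 + 2*A) (x(A) = (A + A)*(A + (-2 + A)) = (2*A)*(-2 + 2*A) = 2*A*(-2 + 2*A))
√((19873 - x(P(5))) + 9843) = √((19873 - 4*(⅓)*5*(-1 + (⅓)*5)) + 9843) = √((19873 - 4*5*(-1 + 5/3)/3) + 9843) = √((19873 - 4*5*2/(3*3)) + 9843) = √((19873 - 1*40/9) + 9843) = √((19873 - 40/9) + 9843) = √(178817/9 + 9843) = √(267404/9) = 2*√66851/3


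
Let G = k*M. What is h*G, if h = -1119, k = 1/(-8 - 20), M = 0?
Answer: 0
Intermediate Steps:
k = -1/28 (k = 1/(-28) = -1/28 ≈ -0.035714)
G = 0 (G = -1/28*0 = 0)
h*G = -1119*0 = 0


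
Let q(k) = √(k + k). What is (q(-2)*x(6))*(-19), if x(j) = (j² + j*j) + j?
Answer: -2964*I ≈ -2964.0*I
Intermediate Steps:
q(k) = √2*√k (q(k) = √(2*k) = √2*√k)
x(j) = j + 2*j² (x(j) = (j² + j²) + j = 2*j² + j = j + 2*j²)
(q(-2)*x(6))*(-19) = ((√2*√(-2))*(6*(1 + 2*6)))*(-19) = ((√2*(I*√2))*(6*(1 + 12)))*(-19) = ((2*I)*(6*13))*(-19) = ((2*I)*78)*(-19) = (156*I)*(-19) = -2964*I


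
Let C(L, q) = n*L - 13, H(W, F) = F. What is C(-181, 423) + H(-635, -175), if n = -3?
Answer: 355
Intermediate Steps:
C(L, q) = -13 - 3*L (C(L, q) = -3*L - 13 = -13 - 3*L)
C(-181, 423) + H(-635, -175) = (-13 - 3*(-181)) - 175 = (-13 + 543) - 175 = 530 - 175 = 355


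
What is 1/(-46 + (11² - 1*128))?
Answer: -1/53 ≈ -0.018868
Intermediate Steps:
1/(-46 + (11² - 1*128)) = 1/(-46 + (121 - 128)) = 1/(-46 - 7) = 1/(-53) = -1/53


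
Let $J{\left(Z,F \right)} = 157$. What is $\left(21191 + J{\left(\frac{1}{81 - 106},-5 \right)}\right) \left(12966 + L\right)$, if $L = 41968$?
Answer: $1172731032$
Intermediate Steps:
$\left(21191 + J{\left(\frac{1}{81 - 106},-5 \right)}\right) \left(12966 + L\right) = \left(21191 + 157\right) \left(12966 + 41968\right) = 21348 \cdot 54934 = 1172731032$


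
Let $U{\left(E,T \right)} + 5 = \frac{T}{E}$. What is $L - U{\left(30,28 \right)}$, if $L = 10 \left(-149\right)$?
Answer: $- \frac{22289}{15} \approx -1485.9$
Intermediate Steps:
$U{\left(E,T \right)} = -5 + \frac{T}{E}$
$L = -1490$
$L - U{\left(30,28 \right)} = -1490 - \left(-5 + \frac{28}{30}\right) = -1490 - \left(-5 + 28 \cdot \frac{1}{30}\right) = -1490 - \left(-5 + \frac{14}{15}\right) = -1490 - - \frac{61}{15} = -1490 + \frac{61}{15} = - \frac{22289}{15}$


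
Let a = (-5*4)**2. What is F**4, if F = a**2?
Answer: 655360000000000000000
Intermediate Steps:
a = 400 (a = (-20)**2 = 400)
F = 160000 (F = 400**2 = 160000)
F**4 = 160000**4 = 655360000000000000000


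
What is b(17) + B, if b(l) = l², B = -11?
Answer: 278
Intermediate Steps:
b(17) + B = 17² - 11 = 289 - 11 = 278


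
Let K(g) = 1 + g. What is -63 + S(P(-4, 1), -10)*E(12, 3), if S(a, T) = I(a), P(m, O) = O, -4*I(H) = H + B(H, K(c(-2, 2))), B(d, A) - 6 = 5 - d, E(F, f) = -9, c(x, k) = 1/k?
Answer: -153/4 ≈ -38.250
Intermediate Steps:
B(d, A) = 11 - d (B(d, A) = 6 + (5 - d) = 11 - d)
I(H) = -11/4 (I(H) = -(H + (11 - H))/4 = -1/4*11 = -11/4)
S(a, T) = -11/4
-63 + S(P(-4, 1), -10)*E(12, 3) = -63 - 11/4*(-9) = -63 + 99/4 = -153/4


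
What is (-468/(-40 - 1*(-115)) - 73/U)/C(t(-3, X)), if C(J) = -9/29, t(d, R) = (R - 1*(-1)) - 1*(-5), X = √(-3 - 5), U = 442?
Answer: 2052533/99450 ≈ 20.639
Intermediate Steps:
X = 2*I*√2 (X = √(-8) = 2*I*√2 ≈ 2.8284*I)
t(d, R) = 6 + R (t(d, R) = (R + 1) + 5 = (1 + R) + 5 = 6 + R)
C(J) = -9/29 (C(J) = -9*1/29 = -9/29)
(-468/(-40 - 1*(-115)) - 73/U)/C(t(-3, X)) = (-468/(-40 - 1*(-115)) - 73/442)/(-9/29) = (-468/(-40 + 115) - 73*1/442)*(-29/9) = (-468/75 - 73/442)*(-29/9) = (-468*1/75 - 73/442)*(-29/9) = (-156/25 - 73/442)*(-29/9) = -70777/11050*(-29/9) = 2052533/99450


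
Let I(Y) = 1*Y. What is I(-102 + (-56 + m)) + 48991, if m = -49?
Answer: 48784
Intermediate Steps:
I(Y) = Y
I(-102 + (-56 + m)) + 48991 = (-102 + (-56 - 49)) + 48991 = (-102 - 105) + 48991 = -207 + 48991 = 48784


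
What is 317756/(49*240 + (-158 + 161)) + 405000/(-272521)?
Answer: 81831167876/3205664523 ≈ 25.527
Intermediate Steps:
317756/(49*240 + (-158 + 161)) + 405000/(-272521) = 317756/(11760 + 3) + 405000*(-1/272521) = 317756/11763 - 405000/272521 = 81831167876/3205664523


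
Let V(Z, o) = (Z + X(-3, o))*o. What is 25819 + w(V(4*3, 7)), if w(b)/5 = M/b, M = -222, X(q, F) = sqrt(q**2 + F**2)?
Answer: 7764859/301 + 555*sqrt(58)/301 ≈ 25811.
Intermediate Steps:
X(q, F) = sqrt(F**2 + q**2)
V(Z, o) = o*(Z + sqrt(9 + o**2)) (V(Z, o) = (Z + sqrt(o**2 + (-3)**2))*o = (Z + sqrt(o**2 + 9))*o = (Z + sqrt(9 + o**2))*o = o*(Z + sqrt(9 + o**2)))
w(b) = -1110/b (w(b) = 5*(-222/b) = -1110/b)
25819 + w(V(4*3, 7)) = 25819 - 1110*1/(7*(4*3 + sqrt(9 + 7**2))) = 25819 - 1110*1/(7*(12 + sqrt(9 + 49))) = 25819 - 1110*1/(7*(12 + sqrt(58))) = 25819 - 1110/(84 + 7*sqrt(58))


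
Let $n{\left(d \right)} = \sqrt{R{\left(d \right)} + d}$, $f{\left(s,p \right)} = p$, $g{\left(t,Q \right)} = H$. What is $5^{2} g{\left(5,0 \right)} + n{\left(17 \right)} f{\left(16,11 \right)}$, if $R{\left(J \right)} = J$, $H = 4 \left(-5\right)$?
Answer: $-500 + 11 \sqrt{34} \approx -435.86$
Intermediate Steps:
$H = -20$
$g{\left(t,Q \right)} = -20$
$n{\left(d \right)} = \sqrt{2} \sqrt{d}$ ($n{\left(d \right)} = \sqrt{d + d} = \sqrt{2 d} = \sqrt{2} \sqrt{d}$)
$5^{2} g{\left(5,0 \right)} + n{\left(17 \right)} f{\left(16,11 \right)} = 5^{2} \left(-20\right) + \sqrt{2} \sqrt{17} \cdot 11 = 25 \left(-20\right) + \sqrt{34} \cdot 11 = -500 + 11 \sqrt{34}$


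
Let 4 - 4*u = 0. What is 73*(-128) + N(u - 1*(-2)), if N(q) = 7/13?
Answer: -121465/13 ≈ -9343.5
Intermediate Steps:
u = 1 (u = 1 - 1/4*0 = 1 + 0 = 1)
N(q) = 7/13 (N(q) = 7*(1/13) = 7/13)
73*(-128) + N(u - 1*(-2)) = 73*(-128) + 7/13 = -9344 + 7/13 = -121465/13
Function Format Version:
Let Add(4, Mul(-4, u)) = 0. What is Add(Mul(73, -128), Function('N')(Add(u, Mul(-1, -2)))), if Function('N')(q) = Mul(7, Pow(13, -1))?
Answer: Rational(-121465, 13) ≈ -9343.5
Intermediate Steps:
u = 1 (u = Add(1, Mul(Rational(-1, 4), 0)) = Add(1, 0) = 1)
Function('N')(q) = Rational(7, 13) (Function('N')(q) = Mul(7, Rational(1, 13)) = Rational(7, 13))
Add(Mul(73, -128), Function('N')(Add(u, Mul(-1, -2)))) = Add(Mul(73, -128), Rational(7, 13)) = Add(-9344, Rational(7, 13)) = Rational(-121465, 13)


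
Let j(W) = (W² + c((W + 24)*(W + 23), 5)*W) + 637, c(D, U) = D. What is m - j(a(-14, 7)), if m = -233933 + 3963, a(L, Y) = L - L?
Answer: -230607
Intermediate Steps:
a(L, Y) = 0
m = -229970
j(W) = 637 + W² + W*(23 + W)*(24 + W) (j(W) = (W² + ((W + 24)*(W + 23))*W) + 637 = (W² + ((24 + W)*(23 + W))*W) + 637 = (W² + ((23 + W)*(24 + W))*W) + 637 = (W² + W*(23 + W)*(24 + W)) + 637 = 637 + W² + W*(23 + W)*(24 + W))
m - j(a(-14, 7)) = -229970 - (637 + 0³ + 48*0² + 552*0) = -229970 - (637 + 0 + 48*0 + 0) = -229970 - (637 + 0 + 0 + 0) = -229970 - 1*637 = -229970 - 637 = -230607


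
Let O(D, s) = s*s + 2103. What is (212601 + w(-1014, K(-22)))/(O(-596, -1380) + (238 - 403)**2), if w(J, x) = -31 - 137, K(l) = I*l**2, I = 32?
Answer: 70811/644576 ≈ 0.10986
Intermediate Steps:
O(D, s) = 2103 + s**2 (O(D, s) = s**2 + 2103 = 2103 + s**2)
K(l) = 32*l**2
w(J, x) = -168
(212601 + w(-1014, K(-22)))/(O(-596, -1380) + (238 - 403)**2) = (212601 - 168)/((2103 + (-1380)**2) + (238 - 403)**2) = 212433/((2103 + 1904400) + (-165)**2) = 212433/(1906503 + 27225) = 212433/1933728 = 212433*(1/1933728) = 70811/644576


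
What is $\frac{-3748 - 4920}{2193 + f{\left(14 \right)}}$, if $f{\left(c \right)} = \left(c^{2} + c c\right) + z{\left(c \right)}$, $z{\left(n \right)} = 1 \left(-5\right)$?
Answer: $- \frac{2167}{645} \approx -3.3597$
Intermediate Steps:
$z{\left(n \right)} = -5$
$f{\left(c \right)} = -5 + 2 c^{2}$ ($f{\left(c \right)} = \left(c^{2} + c c\right) - 5 = \left(c^{2} + c^{2}\right) - 5 = 2 c^{2} - 5 = -5 + 2 c^{2}$)
$\frac{-3748 - 4920}{2193 + f{\left(14 \right)}} = \frac{-3748 - 4920}{2193 - \left(5 - 2 \cdot 14^{2}\right)} = - \frac{8668}{2193 + \left(-5 + 2 \cdot 196\right)} = - \frac{8668}{2193 + \left(-5 + 392\right)} = - \frac{8668}{2193 + 387} = - \frac{8668}{2580} = \left(-8668\right) \frac{1}{2580} = - \frac{2167}{645}$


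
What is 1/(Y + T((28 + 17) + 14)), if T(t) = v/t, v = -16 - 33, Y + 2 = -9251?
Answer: -59/545976 ≈ -0.00010806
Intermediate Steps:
Y = -9253 (Y = -2 - 9251 = -9253)
v = -49
T(t) = -49/t
1/(Y + T((28 + 17) + 14)) = 1/(-9253 - 49/((28 + 17) + 14)) = 1/(-9253 - 49/(45 + 14)) = 1/(-9253 - 49/59) = 1/(-545976/59) = -59/545976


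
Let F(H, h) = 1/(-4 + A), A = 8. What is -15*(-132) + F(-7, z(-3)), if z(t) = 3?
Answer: 7921/4 ≈ 1980.3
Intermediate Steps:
F(H, h) = ¼ (F(H, h) = 1/(-4 + 8) = 1/4 = ¼)
-15*(-132) + F(-7, z(-3)) = -15*(-132) + ¼ = 1980 + ¼ = 7921/4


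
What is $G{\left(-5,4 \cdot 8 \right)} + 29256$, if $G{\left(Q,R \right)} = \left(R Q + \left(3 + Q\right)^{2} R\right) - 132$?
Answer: $29092$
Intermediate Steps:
$G{\left(Q,R \right)} = -132 + Q R + R \left(3 + Q\right)^{2}$ ($G{\left(Q,R \right)} = \left(Q R + R \left(3 + Q\right)^{2}\right) - 132 = -132 + Q R + R \left(3 + Q\right)^{2}$)
$G{\left(-5,4 \cdot 8 \right)} + 29256 = \left(-132 - 5 \cdot 4 \cdot 8 + 4 \cdot 8 \left(3 - 5\right)^{2}\right) + 29256 = \left(-132 - 160 + 32 \left(-2\right)^{2}\right) + 29256 = \left(-132 - 160 + 32 \cdot 4\right) + 29256 = \left(-132 - 160 + 128\right) + 29256 = -164 + 29256 = 29092$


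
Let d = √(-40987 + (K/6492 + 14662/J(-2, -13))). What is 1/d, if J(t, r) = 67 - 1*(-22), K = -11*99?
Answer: -2*I*√378558800730659/7862235991 ≈ -0.0049494*I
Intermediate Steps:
K = -1089
J(t, r) = 89 (J(t, r) = 67 + 22 = 89)
d = I*√378558800730659/96298 (d = √(-40987 + (-1089/6492 + 14662/89)) = √(-40987 + (-1089*1/6492 + 14662*(1/89))) = √(-40987 + (-363/2164 + 14662/89)) = √(-40987 + 31696261/192596) = √(-7862235991/192596) = I*√378558800730659/96298 ≈ 202.05*I)
1/d = 1/(I*√378558800730659/96298) = -2*I*√378558800730659/7862235991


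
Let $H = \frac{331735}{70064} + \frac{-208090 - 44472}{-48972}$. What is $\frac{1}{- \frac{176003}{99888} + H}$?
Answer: $\frac{148755698476}{1209385706105} \approx 0.123$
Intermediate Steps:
$H = \frac{8485307597}{857793552}$ ($H = 331735 \cdot \frac{1}{70064} + \left(-208090 - 44472\right) \left(- \frac{1}{48972}\right) = \frac{331735}{70064} - - \frac{126281}{24486} = \frac{331735}{70064} + \frac{126281}{24486} = \frac{8485307597}{857793552} \approx 9.892$)
$\frac{1}{- \frac{176003}{99888} + H} = \frac{1}{- \frac{176003}{99888} + \frac{8485307597}{857793552}} = \frac{1}{\frac{1209385706105}{148755698476}} = \frac{148755698476}{1209385706105}$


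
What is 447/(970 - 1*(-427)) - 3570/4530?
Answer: -98746/210947 ≈ -0.46811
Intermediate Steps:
447/(970 - 1*(-427)) - 3570/4530 = 447/(970 + 427) - 3570*1/4530 = 447/1397 - 119/151 = -98746/210947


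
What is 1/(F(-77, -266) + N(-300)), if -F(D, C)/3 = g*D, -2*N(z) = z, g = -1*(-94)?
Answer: 1/21864 ≈ 4.5737e-5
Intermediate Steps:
g = 94
N(z) = -z/2
F(D, C) = -282*D
1/(F(-77, -266) + N(-300)) = 1/(-282*(-77) - ½*(-300)) = 1/(21714 + 150) = 1/21864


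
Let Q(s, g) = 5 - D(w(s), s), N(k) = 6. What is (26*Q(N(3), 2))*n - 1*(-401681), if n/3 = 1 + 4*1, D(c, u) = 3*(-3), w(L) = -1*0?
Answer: 407141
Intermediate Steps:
w(L) = 0
D(c, u) = -9
n = 15 (n = 3*(1 + 4*1) = 3*(1 + 4) = 3*5 = 15)
Q(s, g) = 14 (Q(s, g) = 5 - 1*(-9) = 5 + 9 = 14)
(26*Q(N(3), 2))*n - 1*(-401681) = (26*14)*15 - 1*(-401681) = 364*15 + 401681 = 5460 + 401681 = 407141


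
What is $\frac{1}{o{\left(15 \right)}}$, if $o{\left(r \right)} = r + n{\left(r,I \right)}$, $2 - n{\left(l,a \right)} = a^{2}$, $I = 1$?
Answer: $\frac{1}{16} \approx 0.0625$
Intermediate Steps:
$n{\left(l,a \right)} = 2 - a^{2}$
$o{\left(r \right)} = 1 + r$ ($o{\left(r \right)} = r + \left(2 - 1^{2}\right) = r + \left(2 - 1\right) = r + 1 = 1 + r$)
$\frac{1}{o{\left(15 \right)}} = \frac{1}{1 + 15} = \frac{1}{16}$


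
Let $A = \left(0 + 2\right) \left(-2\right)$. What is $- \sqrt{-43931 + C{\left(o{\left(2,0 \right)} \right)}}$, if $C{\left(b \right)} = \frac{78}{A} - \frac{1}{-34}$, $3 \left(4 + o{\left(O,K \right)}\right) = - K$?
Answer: $- \frac{i \sqrt{12701686}}{17} \approx - 209.64 i$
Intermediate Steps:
$o{\left(O,K \right)} = -4 - \frac{K}{3}$ ($o{\left(O,K \right)} = -4 + \frac{\left(-1\right) K}{3} = -4 - \frac{K}{3}$)
$A = -4$ ($A = 2 \left(-2\right) = -4$)
$C{\left(b \right)} = - \frac{331}{17}$ ($C{\left(b \right)} = \frac{78}{-4} - \frac{1}{-34} = 78 \left(- \frac{1}{4}\right) - - \frac{1}{34} = - \frac{39}{2} + \frac{1}{34} = - \frac{331}{17}$)
$- \sqrt{-43931 + C{\left(o{\left(2,0 \right)} \right)}} = - \sqrt{-43931 - \frac{331}{17}} = - \sqrt{- \frac{747158}{17}} = - \frac{i \sqrt{12701686}}{17}$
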